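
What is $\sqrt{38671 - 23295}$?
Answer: $124$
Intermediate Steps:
$\sqrt{38671 - 23295} = \sqrt{15376} = 124$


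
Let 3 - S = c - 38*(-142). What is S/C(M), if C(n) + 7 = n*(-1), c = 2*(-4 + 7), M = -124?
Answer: -5399/117 ≈ -46.145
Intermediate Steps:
c = 6 (c = 2*3 = 6)
C(n) = -7 - n (C(n) = -7 + n*(-1) = -7 - n)
S = -5399 (S = 3 - (6 - 38*(-142)) = 3 - (6 + 5396) = 3 - 1*5402 = 3 - 5402 = -5399)
S/C(M) = -5399/(-7 - 1*(-124)) = -5399/(-7 + 124) = -5399/117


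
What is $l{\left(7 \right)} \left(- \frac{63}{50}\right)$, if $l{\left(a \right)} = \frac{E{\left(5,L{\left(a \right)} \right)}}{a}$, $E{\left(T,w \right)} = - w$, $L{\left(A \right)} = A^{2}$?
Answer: $\frac{441}{50} \approx 8.82$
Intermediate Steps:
$l{\left(a \right)} = - a$ ($l{\left(a \right)} = \frac{\left(-1\right) a^{2}}{a} = - a$)
$l{\left(7 \right)} \left(- \frac{63}{50}\right) = \left(-1\right) 7 \left(- \frac{63}{50}\right) = - 7 \left(\left(-63\right) \frac{1}{50}\right) = \left(-7\right) \left(- \frac{63}{50}\right) = \frac{441}{50}$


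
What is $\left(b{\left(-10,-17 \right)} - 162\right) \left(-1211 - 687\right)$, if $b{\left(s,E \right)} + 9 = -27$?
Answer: $375804$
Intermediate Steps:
$b{\left(s,E \right)} = -36$ ($b{\left(s,E \right)} = -9 - 27 = -36$)
$\left(b{\left(-10,-17 \right)} - 162\right) \left(-1211 - 687\right) = \left(-36 - 162\right) \left(-1211 - 687\right) = \left(-36 - 162\right) \left(-1898\right) = \left(-198\right) \left(-1898\right) = 375804$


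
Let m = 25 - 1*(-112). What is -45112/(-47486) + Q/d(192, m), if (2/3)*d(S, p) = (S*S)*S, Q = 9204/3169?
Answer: 63240915640385/66568923021312 ≈ 0.95001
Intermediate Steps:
Q = 9204/3169 (Q = 9204*(1/3169) = 9204/3169 ≈ 2.9044)
m = 137 (m = 25 + 112 = 137)
d(S, p) = 3*S³/2 (d(S, p) = 3*((S*S)*S)/2 = 3*(S²*S)/2 = 3*S³/2)
-45112/(-47486) + Q/d(192, m) = -45112/(-47486) + 9204/(3169*(((3/2)*192³))) = -45112*(-1/47486) + 9204/(3169*(((3/2)*7077888))) = 22556/23743 + (9204/3169)/10616832 = 22556/23743 + (9204/3169)*(1/10616832) = 22556/23743 + 767/2803728384 = 63240915640385/66568923021312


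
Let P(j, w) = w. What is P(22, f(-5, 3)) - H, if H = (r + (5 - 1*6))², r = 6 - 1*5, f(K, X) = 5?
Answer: 5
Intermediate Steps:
r = 1 (r = 6 - 5 = 1)
H = 0 (H = (1 + (5 - 1*6))² = (1 + (5 - 6))² = (1 - 1)² = 0² = 0)
P(22, f(-5, 3)) - H = 5 - 1*0 = 5 + 0 = 5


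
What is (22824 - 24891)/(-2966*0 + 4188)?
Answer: -689/1396 ≈ -0.49355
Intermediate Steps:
(22824 - 24891)/(-2966*0 + 4188) = -2067/(0 + 4188) = -2067/4188 = -2067*1/4188 = -689/1396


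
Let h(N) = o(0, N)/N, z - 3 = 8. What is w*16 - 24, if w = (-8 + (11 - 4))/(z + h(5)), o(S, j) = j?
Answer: -76/3 ≈ -25.333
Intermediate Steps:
z = 11 (z = 3 + 8 = 11)
h(N) = 1 (h(N) = N/N = 1)
w = -1/12 (w = (-8 + (11 - 4))/(11 + 1) = (-8 + 7)/12 = -1*1/12 = -1/12 ≈ -0.083333)
w*16 - 24 = -1/12*16 - 24 = -4/3 - 24 = -76/3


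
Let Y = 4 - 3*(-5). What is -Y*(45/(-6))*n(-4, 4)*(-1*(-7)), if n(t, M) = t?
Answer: -3990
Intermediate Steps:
Y = 19 (Y = 4 + 15 = 19)
-Y*(45/(-6))*n(-4, 4)*(-1*(-7)) = -19*(45/(-6))*(-(-4)*(-7)) = -19*(45*(-⅙))*(-4*7) = -19*(-15/2)*(-28) = -(-285)*(-28)/2 = -1*3990 = -3990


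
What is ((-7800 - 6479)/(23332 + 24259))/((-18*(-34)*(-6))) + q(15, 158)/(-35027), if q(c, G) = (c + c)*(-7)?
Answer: 37198522453/6121113682104 ≈ 0.0060771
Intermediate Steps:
q(c, G) = -14*c (q(c, G) = (2*c)*(-7) = -14*c)
((-7800 - 6479)/(23332 + 24259))/((-18*(-34)*(-6))) + q(15, 158)/(-35027) = ((-7800 - 6479)/(23332 + 24259))/((-18*(-34)*(-6))) - 14*15/(-35027) = (-14279/47591)/((612*(-6))) - 210*(-1/35027) = -14279*1/47591/(-3672) + 210/35027 = -14279/47591*(-1/3672) + 210/35027 = 14279/174754152 + 210/35027 = 37198522453/6121113682104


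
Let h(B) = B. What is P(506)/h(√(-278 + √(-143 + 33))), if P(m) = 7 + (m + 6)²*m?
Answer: 132644871/√(-278 + I*√110) ≈ 1.4994e+5 - 7.9513e+6*I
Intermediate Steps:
P(m) = 7 + m*(6 + m)² (P(m) = 7 + (6 + m)²*m = 7 + m*(6 + m)²)
P(506)/h(√(-278 + √(-143 + 33))) = (7 + 506*(6 + 506)²)/(√(-278 + √(-143 + 33))) = (7 + 506*512²)/(√(-278 + √(-110))) = (7 + 506*262144)/(√(-278 + I*√110)) = (7 + 132644864)/√(-278 + I*√110) = 132644871/√(-278 + I*√110)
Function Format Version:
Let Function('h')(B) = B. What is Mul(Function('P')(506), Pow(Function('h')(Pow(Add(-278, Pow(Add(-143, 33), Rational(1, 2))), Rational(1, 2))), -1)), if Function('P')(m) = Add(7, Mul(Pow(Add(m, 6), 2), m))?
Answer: Mul(132644871, Pow(Add(-278, Mul(I, Pow(110, Rational(1, 2)))), Rational(-1, 2))) ≈ Add(1.4994e+5, Mul(-7.9513e+6, I))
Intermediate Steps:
Function('P')(m) = Add(7, Mul(m, Pow(Add(6, m), 2))) (Function('P')(m) = Add(7, Mul(Pow(Add(6, m), 2), m)) = Add(7, Mul(m, Pow(Add(6, m), 2))))
Mul(Function('P')(506), Pow(Function('h')(Pow(Add(-278, Pow(Add(-143, 33), Rational(1, 2))), Rational(1, 2))), -1)) = Mul(Add(7, Mul(506, Pow(Add(6, 506), 2))), Pow(Pow(Add(-278, Pow(Add(-143, 33), Rational(1, 2))), Rational(1, 2)), -1)) = Mul(Add(7, Mul(506, Pow(512, 2))), Pow(Pow(Add(-278, Pow(-110, Rational(1, 2))), Rational(1, 2)), -1)) = Mul(Add(7, Mul(506, 262144)), Pow(Pow(Add(-278, Mul(I, Pow(110, Rational(1, 2)))), Rational(1, 2)), -1)) = Mul(Add(7, 132644864), Pow(Add(-278, Mul(I, Pow(110, Rational(1, 2)))), Rational(-1, 2))) = Mul(132644871, Pow(Add(-278, Mul(I, Pow(110, Rational(1, 2)))), Rational(-1, 2)))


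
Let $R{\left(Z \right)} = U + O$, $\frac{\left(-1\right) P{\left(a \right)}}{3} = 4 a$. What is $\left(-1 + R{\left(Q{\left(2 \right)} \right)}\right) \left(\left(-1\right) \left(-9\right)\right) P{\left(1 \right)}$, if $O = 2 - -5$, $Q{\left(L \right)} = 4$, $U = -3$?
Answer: $-324$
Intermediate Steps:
$P{\left(a \right)} = - 12 a$ ($P{\left(a \right)} = - 3 \cdot 4 a = - 12 a$)
$O = 7$ ($O = 2 + 5 = 7$)
$R{\left(Z \right)} = 4$ ($R{\left(Z \right)} = -3 + 7 = 4$)
$\left(-1 + R{\left(Q{\left(2 \right)} \right)}\right) \left(\left(-1\right) \left(-9\right)\right) P{\left(1 \right)} = \left(-1 + 4\right) \left(\left(-1\right) \left(-9\right)\right) \left(\left(-12\right) 1\right) = 3 \cdot 9 \left(-12\right) = 27 \left(-12\right) = -324$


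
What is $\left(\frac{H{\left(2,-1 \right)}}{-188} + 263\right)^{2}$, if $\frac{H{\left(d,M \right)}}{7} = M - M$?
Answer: $69169$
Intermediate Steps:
$H{\left(d,M \right)} = 0$ ($H{\left(d,M \right)} = 7 \left(M - M\right) = 7 \cdot 0 = 0$)
$\left(\frac{H{\left(2,-1 \right)}}{-188} + 263\right)^{2} = \left(\frac{0}{-188} + 263\right)^{2} = \left(0 \left(- \frac{1}{188}\right) + 263\right)^{2} = \left(0 + 263\right)^{2} = 263^{2} = 69169$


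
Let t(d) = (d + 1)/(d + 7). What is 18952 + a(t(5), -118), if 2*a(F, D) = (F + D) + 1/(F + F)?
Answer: 75575/4 ≈ 18894.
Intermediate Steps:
t(d) = (1 + d)/(7 + d)
a(F, D) = D/2 + F/2 + 1/(4*F) (a(F, D) = ((F + D) + 1/(F + F))/2 = ((D + F) + 1/(2*F))/2 = (D + F + 1/(2*F))/2 = D/2 + F/2 + 1/(4*F))
18952 + a(t(5), -118) = 18952 + (1 + 2*((1 + 5)/(7 + 5))*(-118 + (1 + 5)/(7 + 5)))/(4*(((1 + 5)/(7 + 5)))) = 18952 + (1 + 2*(6/12)*(-118 + 6/12))/(4*((6/12))) = 18952 + (1 + 2*((1/12)*6)*(-118 + (1/12)*6))/(4*(((1/12)*6))) = 18952 + (1 + 2*(1/2)*(-118 + 1/2))/(4*(1/2)) = 18952 + (1/4)*2*(1 + 2*(1/2)*(-235/2)) = 18952 + (1/4)*2*(1 - 235/2) = 18952 + (1/4)*2*(-233/2) = 18952 - 233/4 = 75575/4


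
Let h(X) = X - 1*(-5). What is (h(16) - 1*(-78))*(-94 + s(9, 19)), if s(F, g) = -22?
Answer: -11484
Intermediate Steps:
h(X) = 5 + X (h(X) = X + 5 = 5 + X)
(h(16) - 1*(-78))*(-94 + s(9, 19)) = ((5 + 16) - 1*(-78))*(-94 - 22) = (21 + 78)*(-116) = 99*(-116) = -11484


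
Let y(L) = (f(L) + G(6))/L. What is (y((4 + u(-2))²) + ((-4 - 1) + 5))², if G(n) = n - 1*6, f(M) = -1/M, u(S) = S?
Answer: 1/256 ≈ 0.0039063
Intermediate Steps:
G(n) = -6 + n (G(n) = n - 6 = -6 + n)
y(L) = -1/L² (y(L) = (-1/L + (-6 + 6))/L = (-1/L + 0)/L = (-1/L)/L = -1/L²)
(y((4 + u(-2))²) + ((-4 - 1) + 5))² = (-1/((4 - 2)²)² + ((-4 - 1) + 5))² = (-1/(2²)² + (-5 + 5))² = (-1/4² + 0)² = (-1*1/16 + 0)² = (-1/16 + 0)² = (-1/16)² = 1/256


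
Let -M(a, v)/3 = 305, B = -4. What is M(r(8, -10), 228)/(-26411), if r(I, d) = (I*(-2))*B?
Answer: 915/26411 ≈ 0.034645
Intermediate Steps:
r(I, d) = 8*I (r(I, d) = (I*(-2))*(-4) = -2*I*(-4) = 8*I)
M(a, v) = -915 (M(a, v) = -3*305 = -915)
M(r(8, -10), 228)/(-26411) = -915/(-26411) = -915*(-1/26411) = 915/26411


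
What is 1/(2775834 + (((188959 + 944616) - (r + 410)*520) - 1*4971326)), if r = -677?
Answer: -1/923077 ≈ -1.0833e-6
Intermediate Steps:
1/(2775834 + (((188959 + 944616) - (r + 410)*520) - 1*4971326)) = 1/(2775834 + (((188959 + 944616) - (-677 + 410)*520) - 1*4971326)) = 1/(2775834 + ((1133575 - (-267)*520) - 4971326)) = 1/(2775834 + ((1133575 - 1*(-138840)) - 4971326)) = 1/(2775834 + ((1133575 + 138840) - 4971326)) = 1/(2775834 + (1272415 - 4971326)) = 1/(2775834 - 3698911) = 1/(-923077) = -1/923077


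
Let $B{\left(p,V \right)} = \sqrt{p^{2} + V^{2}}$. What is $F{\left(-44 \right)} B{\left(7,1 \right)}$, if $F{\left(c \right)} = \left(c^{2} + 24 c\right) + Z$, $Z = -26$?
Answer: $4270 \sqrt{2} \approx 6038.7$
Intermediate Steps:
$F{\left(c \right)} = -26 + c^{2} + 24 c$ ($F{\left(c \right)} = \left(c^{2} + 24 c\right) - 26 = -26 + c^{2} + 24 c$)
$B{\left(p,V \right)} = \sqrt{V^{2} + p^{2}}$
$F{\left(-44 \right)} B{\left(7,1 \right)} = \left(-26 + \left(-44\right)^{2} + 24 \left(-44\right)\right) \sqrt{1^{2} + 7^{2}} = \left(-26 + 1936 - 1056\right) \sqrt{1 + 49} = 854 \sqrt{50} = 854 \cdot 5 \sqrt{2} = 4270 \sqrt{2}$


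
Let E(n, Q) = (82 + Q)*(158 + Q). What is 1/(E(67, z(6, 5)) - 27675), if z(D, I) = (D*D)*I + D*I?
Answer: 1/79781 ≈ 1.2534e-5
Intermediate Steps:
z(D, I) = D*I + I*D² (z(D, I) = D²*I + D*I = I*D² + D*I = D*I + I*D²)
1/(E(67, z(6, 5)) - 27675) = 1/((12956 + (6*5*(1 + 6))² + 240*(6*5*(1 + 6))) - 27675) = 1/((12956 + (6*5*7)² + 240*(6*5*7)) - 27675) = 1/((12956 + 210² + 240*210) - 27675) = 1/((12956 + 44100 + 50400) - 27675) = 1/(107456 - 27675) = 1/79781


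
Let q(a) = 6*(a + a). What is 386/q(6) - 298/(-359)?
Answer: 80015/12924 ≈ 6.1912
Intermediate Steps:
q(a) = 12*a (q(a) = 6*(2*a) = 12*a)
386/q(6) - 298/(-359) = 386/((12*6)) - 298/(-359) = 386/72 - 298*(-1/359) = 386*(1/72) + 298/359 = 193/36 + 298/359 = 80015/12924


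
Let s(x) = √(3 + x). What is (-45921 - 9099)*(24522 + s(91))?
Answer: -1349200440 - 55020*√94 ≈ -1.3497e+9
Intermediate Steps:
(-45921 - 9099)*(24522 + s(91)) = (-45921 - 9099)*(24522 + √(3 + 91)) = -55020*(24522 + √94) = -1349200440 - 55020*√94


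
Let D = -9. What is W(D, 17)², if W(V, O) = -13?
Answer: 169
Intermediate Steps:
W(D, 17)² = (-13)² = 169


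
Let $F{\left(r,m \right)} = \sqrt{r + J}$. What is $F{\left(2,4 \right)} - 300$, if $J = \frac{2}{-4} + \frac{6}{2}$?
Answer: $-300 + \frac{3 \sqrt{2}}{2} \approx -297.88$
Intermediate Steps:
$J = \frac{5}{2}$ ($J = 2 \left(- \frac{1}{4}\right) + 6 \cdot \frac{1}{2} = - \frac{1}{2} + 3 = \frac{5}{2} \approx 2.5$)
$F{\left(r,m \right)} = \sqrt{\frac{5}{2} + r}$ ($F{\left(r,m \right)} = \sqrt{r + \frac{5}{2}} = \sqrt{\frac{5}{2} + r}$)
$F{\left(2,4 \right)} - 300 = \frac{\sqrt{10 + 4 \cdot 2}}{2} - 300 = \frac{\sqrt{10 + 8}}{2} - 300 = \frac{\sqrt{18}}{2} - 300 = \frac{3 \sqrt{2}}{2} - 300 = -300 + \frac{3 \sqrt{2}}{2}$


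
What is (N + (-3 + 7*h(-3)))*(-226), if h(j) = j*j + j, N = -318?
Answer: 63054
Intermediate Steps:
h(j) = j + j² (h(j) = j² + j = j + j²)
(N + (-3 + 7*h(-3)))*(-226) = (-318 + (-3 + 7*(-3*(1 - 3))))*(-226) = (-318 + (-3 + 7*(-3*(-2))))*(-226) = (-318 + (-3 + 7*6))*(-226) = (-318 + (-3 + 42))*(-226) = (-318 + 39)*(-226) = -279*(-226) = 63054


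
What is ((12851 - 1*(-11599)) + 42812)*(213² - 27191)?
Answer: 1222688636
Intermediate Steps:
((12851 - 1*(-11599)) + 42812)*(213² - 27191) = ((12851 + 11599) + 42812)*(45369 - 27191) = (24450 + 42812)*18178 = 67262*18178 = 1222688636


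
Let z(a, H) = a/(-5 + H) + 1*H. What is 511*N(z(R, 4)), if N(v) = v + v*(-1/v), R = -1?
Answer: 2044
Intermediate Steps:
z(a, H) = H + a/(-5 + H) (z(a, H) = a/(-5 + H) + H = H + a/(-5 + H))
N(v) = -1 + v (N(v) = v - 1 = -1 + v)
511*N(z(R, 4)) = 511*(-1 + (-1 + 4**2 - 5*4)/(-5 + 4)) = 511*(-1 + (-1 + 16 - 20)/(-1)) = 511*(-1 - 1*(-5)) = 511*(-1 + 5) = 511*4 = 2044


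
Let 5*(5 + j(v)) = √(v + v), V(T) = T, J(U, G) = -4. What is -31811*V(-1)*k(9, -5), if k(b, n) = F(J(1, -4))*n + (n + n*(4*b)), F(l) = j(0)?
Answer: -5089760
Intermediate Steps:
j(v) = -5 + √2*√v/5 (j(v) = -5 + √(v + v)/5 = -5 + √(2*v)/5 = -5 + (√2*√v)/5 = -5 + √2*√v/5)
F(l) = -5 (F(l) = -5 + √2*√0/5 = -5 + (⅕)*√2*0 = -5 + 0 = -5)
k(b, n) = -4*n + 4*b*n (k(b, n) = -5*n + (n + n*(4*b)) = -5*n + (n + 4*b*n) = -4*n + 4*b*n)
-31811*V(-1)*k(9, -5) = -(-31811)*4*(-5)*(-1 + 9) = -(-31811)*4*(-5)*8 = -(-31811)*(-160) = -31811*160 = -5089760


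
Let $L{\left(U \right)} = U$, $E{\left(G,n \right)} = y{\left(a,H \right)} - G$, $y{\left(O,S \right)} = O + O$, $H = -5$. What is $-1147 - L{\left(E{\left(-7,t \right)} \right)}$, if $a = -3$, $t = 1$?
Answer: $-1148$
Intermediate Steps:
$y{\left(O,S \right)} = 2 O$
$E{\left(G,n \right)} = -6 - G$ ($E{\left(G,n \right)} = 2 \left(-3\right) - G = -6 - G$)
$-1147 - L{\left(E{\left(-7,t \right)} \right)} = -1147 - \left(-6 - -7\right) = -1147 - \left(-6 + 7\right) = -1147 - 1 = -1148$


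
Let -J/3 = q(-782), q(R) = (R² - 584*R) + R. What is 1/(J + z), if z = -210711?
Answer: -1/3413001 ≈ -2.9300e-7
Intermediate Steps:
q(R) = R² - 583*R
J = -3202290 (J = -(-2346)*(-583 - 782) = -(-2346)*(-1365) = -3*1067430 = -3202290)
1/(J + z) = 1/(-3202290 - 210711) = 1/(-3413001) = -1/3413001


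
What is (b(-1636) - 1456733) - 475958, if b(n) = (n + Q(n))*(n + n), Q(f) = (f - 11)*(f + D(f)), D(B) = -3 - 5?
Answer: -8856069395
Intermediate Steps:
D(B) = -8
Q(f) = (-11 + f)*(-8 + f) (Q(f) = (f - 11)*(f - 8) = (-11 + f)*(-8 + f))
b(n) = 2*n*(88 + n² - 18*n) (b(n) = (n + (88 + n² - 19*n))*(n + n) = (88 + n² - 18*n)*(2*n) = 2*n*(88 + n² - 18*n))
(b(-1636) - 1456733) - 475958 = (2*(-1636)*(88 + (-1636)² - 18*(-1636)) - 1456733) - 475958 = (2*(-1636)*(88 + 2676496 + 29448) - 1456733) - 475958 = (2*(-1636)*2706032 - 1456733) - 475958 = (-8854136704 - 1456733) - 475958 = -8855593437 - 475958 = -8856069395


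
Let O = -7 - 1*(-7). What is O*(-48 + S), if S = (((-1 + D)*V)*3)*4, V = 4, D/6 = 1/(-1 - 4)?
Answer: 0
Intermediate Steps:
D = -6/5 (D = 6/(-1 - 4) = 6/(-5) = 6*(-⅕) = -6/5 ≈ -1.2000)
O = 0 (O = -7 + 7 = 0)
S = -528/5 (S = (((-1 - 6/5)*4)*3)*4 = (-11/5*4*3)*4 = -44/5*3*4 = -132/5*4 = -528/5 ≈ -105.60)
O*(-48 + S) = 0*(-48 - 528/5) = 0*(-768/5) = 0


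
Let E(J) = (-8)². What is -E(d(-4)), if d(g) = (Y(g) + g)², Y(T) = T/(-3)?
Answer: -64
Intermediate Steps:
Y(T) = -T/3 (Y(T) = T*(-⅓) = -T/3)
d(g) = 4*g²/9 (d(g) = (-g/3 + g)² = (2*g/3)² = 4*g²/9)
E(J) = 64
-E(d(-4)) = -1*64 = -64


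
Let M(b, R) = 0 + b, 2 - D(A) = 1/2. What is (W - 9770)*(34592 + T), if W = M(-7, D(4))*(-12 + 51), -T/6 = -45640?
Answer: -3097582576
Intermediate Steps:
D(A) = 3/2 (D(A) = 2 - 1/2 = 2 - 1*½ = 2 - ½ = 3/2)
T = 273840 (T = -6*(-45640) = 273840)
M(b, R) = b
W = -273 (W = -7*(-12 + 51) = -7*39 = -273)
(W - 9770)*(34592 + T) = (-273 - 9770)*(34592 + 273840) = -10043*308432 = -3097582576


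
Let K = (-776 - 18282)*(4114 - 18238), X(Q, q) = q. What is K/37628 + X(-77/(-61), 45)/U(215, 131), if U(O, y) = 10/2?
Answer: 67378461/9407 ≈ 7162.6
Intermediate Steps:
U(O, y) = 5 (U(O, y) = 10*(½) = 5)
K = 269175192 (K = -19058*(-14124) = 269175192)
K/37628 + X(-77/(-61), 45)/U(215, 131) = 269175192/37628 + 45/5 = 269175192*(1/37628) + 45*(⅕) = 67293798/9407 + 9 = 67378461/9407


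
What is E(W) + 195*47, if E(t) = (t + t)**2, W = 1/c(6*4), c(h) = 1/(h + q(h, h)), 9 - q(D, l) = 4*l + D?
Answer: 39441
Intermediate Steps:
q(D, l) = 9 - D - 4*l (q(D, l) = 9 - (4*l + D) = 9 - (D + 4*l) = 9 + (-D - 4*l) = 9 - D - 4*l)
c(h) = 1/(9 - 4*h) (c(h) = 1/(h + (9 - h - 4*h)) = 1/(h + (9 - 5*h)) = 1/(9 - 4*h))
W = -87 (W = 1/(-1/(-9 + 4*(6*4))) = 1/(-1/(-9 + 4*24)) = 1/(-1/(-9 + 96)) = 1/(-1/87) = -87)
E(t) = 4*t**2 (E(t) = (2*t)**2 = 4*t**2)
E(W) + 195*47 = 4*(-87)**2 + 195*47 = 4*7569 + 9165 = 30276 + 9165 = 39441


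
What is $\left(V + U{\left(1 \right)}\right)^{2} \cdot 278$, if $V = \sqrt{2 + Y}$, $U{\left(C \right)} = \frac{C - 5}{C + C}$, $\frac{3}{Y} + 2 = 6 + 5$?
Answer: $\frac{5282}{3} - \frac{1112 \sqrt{21}}{3} \approx 62.059$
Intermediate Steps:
$Y = \frac{1}{3}$ ($Y = \frac{3}{-2 + \left(6 + 5\right)} = \frac{3}{-2 + 11} = \frac{3}{9} = 3 \cdot \frac{1}{9} = \frac{1}{3} \approx 0.33333$)
$U{\left(C \right)} = \frac{-5 + C}{2 C}$
$V = \frac{\sqrt{21}}{3}$ ($V = \sqrt{2 + \frac{1}{3}} = \sqrt{\frac{7}{3}} = \frac{\sqrt{21}}{3} \approx 1.5275$)
$\left(V + U{\left(1 \right)}\right)^{2} \cdot 278 = \left(\frac{\sqrt{21}}{3} + \frac{-5 + 1}{2 \cdot 1}\right)^{2} \cdot 278 = \left(\frac{\sqrt{21}}{3} + \frac{1}{2} \cdot 1 \left(-4\right)\right)^{2} \cdot 278 = \left(\frac{\sqrt{21}}{3} - 2\right)^{2} \cdot 278 = \left(-2 + \frac{\sqrt{21}}{3}\right)^{2} \cdot 278 = 278 \left(-2 + \frac{\sqrt{21}}{3}\right)^{2}$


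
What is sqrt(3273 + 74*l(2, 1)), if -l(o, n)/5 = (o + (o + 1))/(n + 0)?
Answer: sqrt(1423) ≈ 37.723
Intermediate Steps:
l(o, n) = -5*(1 + 2*o)/n (l(o, n) = -5*(o + (o + 1))/(n + 0) = -5*(o + (1 + o))/n = -5*(1 + 2*o)/n)
sqrt(3273 + 74*l(2, 1)) = sqrt(3273 + 74*(5*(-1 - 2*2)/1)) = sqrt(3273 + 74*(5*1*(-1 - 4))) = sqrt(3273 + 74*(5*1*(-5))) = sqrt(3273 + 74*(-25)) = sqrt(3273 - 1850) = sqrt(1423)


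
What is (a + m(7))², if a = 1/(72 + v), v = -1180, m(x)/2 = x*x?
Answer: 11790267889/1227664 ≈ 9603.8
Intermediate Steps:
m(x) = 2*x² (m(x) = 2*(x*x) = 2*x²)
a = -1/1108 (a = 1/(72 - 1180) = 1/(-1108) = -1/1108 ≈ -0.00090253)
(a + m(7))² = (-1/1108 + 2*7²)² = (-1/1108 + 2*49)² = (-1/1108 + 98)² = (108583/1108)² = 11790267889/1227664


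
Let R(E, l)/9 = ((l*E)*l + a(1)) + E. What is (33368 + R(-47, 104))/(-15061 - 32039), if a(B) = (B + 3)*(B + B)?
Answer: 4542151/47100 ≈ 96.436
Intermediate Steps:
a(B) = 2*B*(3 + B) (a(B) = (3 + B)*(2*B) = 2*B*(3 + B))
R(E, l) = 72 + 9*E + 9*E*l**2 (R(E, l) = 9*(((l*E)*l + 2*1*(3 + 1)) + E) = 9*(((E*l)*l + 2*1*4) + E) = 9*((E*l**2 + 8) + E) = 9*((8 + E*l**2) + E) = 9*(8 + E + E*l**2) = 72 + 9*E + 9*E*l**2)
(33368 + R(-47, 104))/(-15061 - 32039) = (33368 + (72 + 9*(-47) + 9*(-47)*104**2))/(-15061 - 32039) = (33368 + (72 - 423 + 9*(-47)*10816))/(-47100) = (33368 + (72 - 423 - 4575168))*(-1/47100) = (33368 - 4575519)*(-1/47100) = -4542151*(-1/47100) = 4542151/47100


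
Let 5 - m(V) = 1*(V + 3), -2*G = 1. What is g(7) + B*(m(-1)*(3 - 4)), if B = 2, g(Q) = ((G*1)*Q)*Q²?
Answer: -355/2 ≈ -177.50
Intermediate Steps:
G = -½ (G = -½*1 = -½ ≈ -0.50000)
m(V) = 2 - V (m(V) = 5 - (V + 3) = 5 - (3 + V) = 5 + (-3 - V) = 2 - V)
g(Q) = -Q³/2 (g(Q) = ((-½*1)*Q)*Q² = (-Q/2)*Q² = -Q³/2)
g(7) + B*(m(-1)*(3 - 4)) = -½*7³ + 2*((2 - 1*(-1))*(3 - 4)) = -½*343 + 2*((2 + 1)*(-1)) = -343/2 + 2*(3*(-1)) = -343/2 + 2*(-3) = -343/2 - 6 = -355/2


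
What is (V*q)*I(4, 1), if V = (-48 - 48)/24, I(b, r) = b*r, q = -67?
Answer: 1072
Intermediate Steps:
V = -4 (V = -96*1/24 = -4)
(V*q)*I(4, 1) = (-4*(-67))*(4*1) = 268*4 = 1072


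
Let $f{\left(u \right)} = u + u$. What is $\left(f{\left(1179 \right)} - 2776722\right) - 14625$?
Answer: $-2788989$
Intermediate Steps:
$f{\left(u \right)} = 2 u$
$\left(f{\left(1179 \right)} - 2776722\right) - 14625 = \left(2 \cdot 1179 - 2776722\right) - 14625 = \left(2358 - 2776722\right) - 14625 = -2774364 - 14625 = -2788989$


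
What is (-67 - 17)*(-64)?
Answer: 5376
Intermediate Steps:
(-67 - 17)*(-64) = -84*(-64) = 5376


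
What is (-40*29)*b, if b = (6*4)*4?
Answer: -111360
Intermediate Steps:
b = 96 (b = 24*4 = 96)
(-40*29)*b = -40*29*96 = -1160*96 = -111360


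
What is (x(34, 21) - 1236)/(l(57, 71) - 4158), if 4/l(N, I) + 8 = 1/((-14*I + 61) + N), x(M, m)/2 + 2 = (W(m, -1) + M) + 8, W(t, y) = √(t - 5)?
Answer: 4023166/14573463 ≈ 0.27606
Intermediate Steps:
W(t, y) = √(-5 + t)
x(M, m) = 12 + 2*M + 2*√(-5 + m) (x(M, m) = -4 + 2*((√(-5 + m) + M) + 8) = -4 + 2*((M + √(-5 + m)) + 8) = -4 + 2*(8 + M + √(-5 + m)) = -4 + (16 + 2*M + 2*√(-5 + m)) = 12 + 2*M + 2*√(-5 + m))
l(N, I) = 4/(-8 + 1/(61 + N - 14*I)) (l(N, I) = 4/(-8 + 1/((-14*I + 61) + N)) = 4/(-8 + 1/((61 - 14*I) + N)) = 4/(-8 + 1/(61 + N - 14*I)))
(x(34, 21) - 1236)/(l(57, 71) - 4158) = ((12 + 2*34 + 2*√(-5 + 21)) - 1236)/(4*(-61 - 1*57 + 14*71)/(487 - 112*71 + 8*57) - 4158) = ((12 + 68 + 2*√16) - 1236)/(4*(-61 - 57 + 994)/(487 - 7952 + 456) - 4158) = ((12 + 68 + 2*4) - 1236)/(4*876/(-7009) - 4158) = ((12 + 68 + 8) - 1236)/(4*(-1/7009)*876 - 4158) = (88 - 1236)/(-3504/7009 - 4158) = -1148/(-29146926/7009) = -1148*(-7009/29146926) = 4023166/14573463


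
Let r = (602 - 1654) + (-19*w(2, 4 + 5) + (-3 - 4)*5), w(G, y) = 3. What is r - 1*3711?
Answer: -4855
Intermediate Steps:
r = -1144 (r = (602 - 1654) + (-19*3 + (-3 - 4)*5) = -1052 + (-57 - 7*5) = -1052 + (-57 - 35) = -1052 - 92 = -1144)
r - 1*3711 = -1144 - 1*3711 = -1144 - 3711 = -4855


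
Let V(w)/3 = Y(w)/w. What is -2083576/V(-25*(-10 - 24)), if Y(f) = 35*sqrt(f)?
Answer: -2083576*sqrt(34)/21 ≈ -5.7854e+5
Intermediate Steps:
V(w) = 105/sqrt(w) (V(w) = 3*((35*sqrt(w))/w) = 3*(35/sqrt(w)) = 105/sqrt(w))
-2083576/V(-25*(-10 - 24)) = -2083576*sqrt(34)/21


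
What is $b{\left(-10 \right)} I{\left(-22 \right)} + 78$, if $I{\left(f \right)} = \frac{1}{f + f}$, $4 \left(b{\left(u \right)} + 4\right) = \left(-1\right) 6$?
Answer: $\frac{625}{8} \approx 78.125$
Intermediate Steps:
$b{\left(u \right)} = - \frac{11}{2}$ ($b{\left(u \right)} = -4 + \frac{\left(-1\right) 6}{4} = -4 + \frac{1}{4} \left(-6\right) = -4 - \frac{3}{2} = - \frac{11}{2}$)
$I{\left(f \right)} = \frac{1}{2 f}$
$b{\left(-10 \right)} I{\left(-22 \right)} + 78 = - \frac{11 \frac{1}{2 \left(-22\right)}}{2} + 78 = - \frac{11 \cdot \frac{1}{2} \left(- \frac{1}{22}\right)}{2} + 78 = \left(- \frac{11}{2}\right) \left(- \frac{1}{44}\right) + 78 = \frac{1}{8} + 78 = \frac{625}{8}$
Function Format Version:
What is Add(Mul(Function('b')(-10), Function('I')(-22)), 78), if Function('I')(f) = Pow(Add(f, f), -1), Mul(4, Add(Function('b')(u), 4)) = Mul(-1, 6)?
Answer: Rational(625, 8) ≈ 78.125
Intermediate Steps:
Function('b')(u) = Rational(-11, 2) (Function('b')(u) = Add(-4, Mul(Rational(1, 4), Mul(-1, 6))) = Add(-4, Mul(Rational(1, 4), -6)) = Add(-4, Rational(-3, 2)) = Rational(-11, 2))
Function('I')(f) = Mul(Rational(1, 2), Pow(f, -1)) (Function('I')(f) = Pow(Mul(2, f), -1) = Mul(Rational(1, 2), Pow(f, -1)))
Add(Mul(Function('b')(-10), Function('I')(-22)), 78) = Add(Mul(Rational(-11, 2), Mul(Rational(1, 2), Pow(-22, -1))), 78) = Add(Mul(Rational(-11, 2), Mul(Rational(1, 2), Rational(-1, 22))), 78) = Add(Mul(Rational(-11, 2), Rational(-1, 44)), 78) = Add(Rational(1, 8), 78) = Rational(625, 8)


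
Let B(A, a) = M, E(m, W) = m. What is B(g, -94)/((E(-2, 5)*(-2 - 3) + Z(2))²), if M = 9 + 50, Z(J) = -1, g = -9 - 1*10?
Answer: 59/81 ≈ 0.72840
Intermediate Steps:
g = -19 (g = -9 - 10 = -19)
M = 59
B(A, a) = 59
B(g, -94)/((E(-2, 5)*(-2 - 3) + Z(2))²) = 59/((-2*(-2 - 3) - 1)²) = 59/((-2*(-5) - 1)²) = 59/((10 - 1)²) = 59/(9²) = 59/81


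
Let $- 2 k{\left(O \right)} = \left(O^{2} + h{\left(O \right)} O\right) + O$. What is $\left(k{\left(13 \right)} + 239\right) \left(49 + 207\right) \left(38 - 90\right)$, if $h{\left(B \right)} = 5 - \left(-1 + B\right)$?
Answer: $-2575872$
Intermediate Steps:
$h{\left(B \right)} = 6 - B$
$k{\left(O \right)} = - \frac{O}{2} - \frac{O^{2}}{2} - \frac{O \left(6 - O\right)}{2}$ ($k{\left(O \right)} = - \frac{\left(O^{2} + \left(6 - O\right) O\right) + O}{2} = - \frac{\left(O^{2} + O \left(6 - O\right)\right) + O}{2} = - \frac{O + O^{2} + O \left(6 - O\right)}{2} = - \frac{O}{2} - \frac{O^{2}}{2} - \frac{O \left(6 - O\right)}{2}$)
$\left(k{\left(13 \right)} + 239\right) \left(49 + 207\right) \left(38 - 90\right) = \left(\left(- \frac{7}{2}\right) 13 + 239\right) \left(49 + 207\right) \left(38 - 90\right) = \left(- \frac{91}{2} + 239\right) 256 \left(-52\right) = \frac{387}{2} \left(-13312\right) = -2575872$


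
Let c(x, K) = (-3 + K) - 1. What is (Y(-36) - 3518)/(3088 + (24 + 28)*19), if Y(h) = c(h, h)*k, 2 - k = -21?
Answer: -2219/2038 ≈ -1.0888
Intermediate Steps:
k = 23 (k = 2 - 1*(-21) = 2 + 21 = 23)
c(x, K) = -4 + K
Y(h) = -92 + 23*h (Y(h) = (-4 + h)*23 = -92 + 23*h)
(Y(-36) - 3518)/(3088 + (24 + 28)*19) = ((-92 + 23*(-36)) - 3518)/(3088 + (24 + 28)*19) = ((-92 - 828) - 3518)/(3088 + 52*19) = (-920 - 3518)/(3088 + 988) = -4438/4076 = -4438*1/4076 = -2219/2038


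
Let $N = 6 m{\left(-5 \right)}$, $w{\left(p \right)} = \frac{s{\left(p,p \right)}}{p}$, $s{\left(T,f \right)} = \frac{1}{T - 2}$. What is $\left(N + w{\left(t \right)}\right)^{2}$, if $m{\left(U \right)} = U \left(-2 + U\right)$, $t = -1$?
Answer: $\frac{398161}{9} \approx 44240.0$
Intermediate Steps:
$s{\left(T,f \right)} = \frac{1}{-2 + T}$
$w{\left(p \right)} = \frac{1}{p \left(-2 + p\right)}$ ($w{\left(p \right)} = \frac{1}{\left(-2 + p\right) p} = \frac{1}{p \left(-2 + p\right)}$)
$N = 210$ ($N = 6 \left(- 5 \left(-2 - 5\right)\right) = 6 \left(\left(-5\right) \left(-7\right)\right) = 6 \cdot 35 = 210$)
$\left(N + w{\left(t \right)}\right)^{2} = \left(210 + \frac{1}{\left(-1\right) \left(-2 - 1\right)}\right)^{2} = \left(210 - \frac{1}{-3}\right)^{2} = \left(210 - - \frac{1}{3}\right)^{2} = \left(210 + \frac{1}{3}\right)^{2} = \left(\frac{631}{3}\right)^{2} = \frac{398161}{9}$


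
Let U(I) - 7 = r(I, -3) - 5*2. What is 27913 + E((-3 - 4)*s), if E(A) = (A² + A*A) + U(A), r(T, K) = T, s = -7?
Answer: 32761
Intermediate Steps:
U(I) = -3 + I (U(I) = 7 + (I - 5*2) = 7 + (I - 10) = 7 + (-10 + I) = -3 + I)
E(A) = -3 + A + 2*A² (E(A) = (A² + A*A) + (-3 + A) = (A² + A²) + (-3 + A) = 2*A² + (-3 + A) = -3 + A + 2*A²)
27913 + E((-3 - 4)*s) = 27913 + (-3 + (-3 - 4)*(-7) + 2*((-3 - 4)*(-7))²) = 27913 + (-3 - 7*(-7) + 2*(-7*(-7))²) = 27913 + (-3 + 49 + 2*49²) = 27913 + (-3 + 49 + 2*2401) = 27913 + (-3 + 49 + 4802) = 27913 + 4848 = 32761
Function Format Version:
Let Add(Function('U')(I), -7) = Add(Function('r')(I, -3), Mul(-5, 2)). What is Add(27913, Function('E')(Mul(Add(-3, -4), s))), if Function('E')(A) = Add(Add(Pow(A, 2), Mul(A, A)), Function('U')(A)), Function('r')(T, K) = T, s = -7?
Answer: 32761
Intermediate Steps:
Function('U')(I) = Add(-3, I) (Function('U')(I) = Add(7, Add(I, Mul(-5, 2))) = Add(7, Add(I, -10)) = Add(7, Add(-10, I)) = Add(-3, I))
Function('E')(A) = Add(-3, A, Mul(2, Pow(A, 2))) (Function('E')(A) = Add(Add(Pow(A, 2), Mul(A, A)), Add(-3, A)) = Add(Add(Pow(A, 2), Pow(A, 2)), Add(-3, A)) = Add(Mul(2, Pow(A, 2)), Add(-3, A)) = Add(-3, A, Mul(2, Pow(A, 2))))
Add(27913, Function('E')(Mul(Add(-3, -4), s))) = Add(27913, Add(-3, Mul(Add(-3, -4), -7), Mul(2, Pow(Mul(Add(-3, -4), -7), 2)))) = Add(27913, Add(-3, Mul(-7, -7), Mul(2, Pow(Mul(-7, -7), 2)))) = Add(27913, Add(-3, 49, Mul(2, Pow(49, 2)))) = Add(27913, Add(-3, 49, Mul(2, 2401))) = Add(27913, Add(-3, 49, 4802)) = Add(27913, 4848) = 32761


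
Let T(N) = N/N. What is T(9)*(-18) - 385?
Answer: -403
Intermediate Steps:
T(N) = 1
T(9)*(-18) - 385 = 1*(-18) - 385 = -18 - 385 = -403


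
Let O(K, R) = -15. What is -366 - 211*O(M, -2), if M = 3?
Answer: 2799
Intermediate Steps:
-366 - 211*O(M, -2) = -366 - 211*(-15) = -366 + 3165 = 2799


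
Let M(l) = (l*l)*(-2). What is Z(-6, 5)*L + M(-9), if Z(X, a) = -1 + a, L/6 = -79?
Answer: -2058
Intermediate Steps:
M(l) = -2*l² (M(l) = l²*(-2) = -2*l²)
L = -474 (L = 6*(-79) = -474)
Z(-6, 5)*L + M(-9) = (-1 + 5)*(-474) - 2*(-9)² = 4*(-474) - 2*81 = -1896 - 162 = -2058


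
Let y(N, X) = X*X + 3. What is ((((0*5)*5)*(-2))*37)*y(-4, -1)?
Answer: 0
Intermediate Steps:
y(N, X) = 3 + X² (y(N, X) = X² + 3 = 3 + X²)
((((0*5)*5)*(-2))*37)*y(-4, -1) = ((((0*5)*5)*(-2))*37)*(3 + (-1)²) = (((0*5)*(-2))*37)*(3 + 1) = ((0*(-2))*37)*4 = (0*37)*4 = 0*4 = 0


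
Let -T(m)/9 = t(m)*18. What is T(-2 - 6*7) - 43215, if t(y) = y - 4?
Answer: -35439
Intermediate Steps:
t(y) = -4 + y
T(m) = 648 - 162*m (T(m) = -9*(-4 + m)*18 = -9*(-72 + 18*m) = 648 - 162*m)
T(-2 - 6*7) - 43215 = (648 - 162*(-2 - 6*7)) - 43215 = (648 - 162*(-2 - 42)) - 43215 = (648 - 162*(-44)) - 43215 = (648 + 7128) - 43215 = 7776 - 43215 = -35439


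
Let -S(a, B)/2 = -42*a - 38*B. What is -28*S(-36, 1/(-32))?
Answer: 169477/2 ≈ 84739.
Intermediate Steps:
S(a, B) = 76*B + 84*a (S(a, B) = -2*(-42*a - 38*B) = 76*B + 84*a)
-28*S(-36, 1/(-32)) = -28*(76/(-32) + 84*(-36)) = -28*(76*(-1/32) - 3024) = -28*(-19/8 - 3024) = -28*(-24211/8) = 169477/2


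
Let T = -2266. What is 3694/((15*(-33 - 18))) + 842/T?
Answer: -4507367/866745 ≈ -5.2003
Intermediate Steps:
3694/((15*(-33 - 18))) + 842/T = 3694/((15*(-33 - 18))) + 842/(-2266) = 3694/((15*(-51))) + 842*(-1/2266) = 3694/(-765) - 421/1133 = 3694*(-1/765) - 421/1133 = -3694/765 - 421/1133 = -4507367/866745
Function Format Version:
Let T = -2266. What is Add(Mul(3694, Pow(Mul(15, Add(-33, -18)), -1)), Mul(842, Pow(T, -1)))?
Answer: Rational(-4507367, 866745) ≈ -5.2003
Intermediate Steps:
Add(Mul(3694, Pow(Mul(15, Add(-33, -18)), -1)), Mul(842, Pow(T, -1))) = Add(Mul(3694, Pow(Mul(15, Add(-33, -18)), -1)), Mul(842, Pow(-2266, -1))) = Add(Mul(3694, Pow(Mul(15, -51), -1)), Mul(842, Rational(-1, 2266))) = Add(Mul(3694, Pow(-765, -1)), Rational(-421, 1133)) = Add(Mul(3694, Rational(-1, 765)), Rational(-421, 1133)) = Add(Rational(-3694, 765), Rational(-421, 1133)) = Rational(-4507367, 866745)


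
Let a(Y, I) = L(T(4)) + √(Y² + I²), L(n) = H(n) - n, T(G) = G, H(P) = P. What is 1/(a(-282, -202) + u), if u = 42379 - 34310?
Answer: 8069/64988433 - 26*√178/64988433 ≈ 0.00011882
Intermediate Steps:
L(n) = 0 (L(n) = n - n = 0)
u = 8069
a(Y, I) = √(I² + Y²) (a(Y, I) = 0 + √(Y² + I²) = 0 + √(I² + Y²) = √(I² + Y²))
1/(a(-282, -202) + u) = 1/(√((-202)² + (-282)²) + 8069) = 1/(√(40804 + 79524) + 8069) = 1/(√120328 + 8069) = 1/(26*√178 + 8069) = 1/(8069 + 26*√178)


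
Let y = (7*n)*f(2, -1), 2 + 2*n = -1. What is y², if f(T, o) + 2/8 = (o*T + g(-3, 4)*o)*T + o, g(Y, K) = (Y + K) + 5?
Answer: 2099601/64 ≈ 32806.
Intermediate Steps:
n = -3/2 (n = -1 + (½)*(-1) = -1 - ½ = -3/2 ≈ -1.5000)
g(Y, K) = 5 + K + Y (g(Y, K) = (K + Y) + 5 = 5 + K + Y)
f(T, o) = -¼ + o + T*(6*o + T*o) (f(T, o) = -¼ + ((o*T + (5 + 4 - 3)*o)*T + o) = -¼ + ((T*o + 6*o)*T + o) = -¼ + ((6*o + T*o)*T + o) = -¼ + (T*(6*o + T*o) + o) = -¼ + (o + T*(6*o + T*o)) = -¼ + o + T*(6*o + T*o))
y = 1449/8 (y = (7*(-3/2))*(-¼ - 1 - 1*2² + 6*2*(-1)) = -21*(-¼ - 1 - 1*4 - 12)/2 = -21*(-¼ - 1 - 4 - 12)/2 = -21/2*(-69/4) = 1449/8 ≈ 181.13)
y² = (1449/8)² = 2099601/64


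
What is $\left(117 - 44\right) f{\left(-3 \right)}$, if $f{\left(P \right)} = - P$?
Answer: $219$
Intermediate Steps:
$\left(117 - 44\right) f{\left(-3 \right)} = \left(117 - 44\right) \left(\left(-1\right) \left(-3\right)\right) = 73 \cdot 3 = 219$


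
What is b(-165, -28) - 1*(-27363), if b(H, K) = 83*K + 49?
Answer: 25088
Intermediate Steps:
b(H, K) = 49 + 83*K
b(-165, -28) - 1*(-27363) = (49 + 83*(-28)) - 1*(-27363) = (49 - 2324) + 27363 = -2275 + 27363 = 25088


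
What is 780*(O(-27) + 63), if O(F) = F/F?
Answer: 49920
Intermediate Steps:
O(F) = 1
780*(O(-27) + 63) = 780*(1 + 63) = 780*64 = 49920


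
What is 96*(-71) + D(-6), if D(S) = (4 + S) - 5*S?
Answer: -6788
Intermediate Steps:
D(S) = 4 - 4*S
96*(-71) + D(-6) = 96*(-71) + (4 - 4*(-6)) = -6816 + (4 + 24) = -6816 + 28 = -6788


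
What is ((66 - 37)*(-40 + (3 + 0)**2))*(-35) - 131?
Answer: 31334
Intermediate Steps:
((66 - 37)*(-40 + (3 + 0)**2))*(-35) - 131 = (29*(-40 + 3**2))*(-35) - 131 = (29*(-40 + 9))*(-35) - 131 = (29*(-31))*(-35) - 131 = -899*(-35) - 131 = 31465 - 131 = 31334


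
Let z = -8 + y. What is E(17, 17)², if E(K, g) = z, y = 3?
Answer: 25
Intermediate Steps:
z = -5 (z = -8 + 3 = -5)
E(K, g) = -5
E(17, 17)² = (-5)² = 25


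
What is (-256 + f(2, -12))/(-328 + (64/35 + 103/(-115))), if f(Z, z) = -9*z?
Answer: 119140/263289 ≈ 0.45251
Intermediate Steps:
(-256 + f(2, -12))/(-328 + (64/35 + 103/(-115))) = (-256 - 9*(-12))/(-328 + (64/35 + 103/(-115))) = (-256 + 108)/(-328 + (64*(1/35) + 103*(-1/115))) = -148/(-328 + (64/35 - 103/115)) = -148/(-328 + 751/805) = -148/(-263289/805) = -148*(-805/263289) = 119140/263289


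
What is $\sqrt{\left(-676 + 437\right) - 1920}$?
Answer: $i \sqrt{2159} \approx 46.465 i$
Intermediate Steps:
$\sqrt{\left(-676 + 437\right) - 1920} = \sqrt{-239 - 1920} = \sqrt{-2159} = i \sqrt{2159}$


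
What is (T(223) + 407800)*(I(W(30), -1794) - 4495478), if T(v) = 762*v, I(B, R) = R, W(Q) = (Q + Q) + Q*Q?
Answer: -2598190963472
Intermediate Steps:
W(Q) = Q**2 + 2*Q (W(Q) = 2*Q + Q**2 = Q**2 + 2*Q)
(T(223) + 407800)*(I(W(30), -1794) - 4495478) = (762*223 + 407800)*(-1794 - 4495478) = (169926 + 407800)*(-4497272) = 577726*(-4497272) = -2598190963472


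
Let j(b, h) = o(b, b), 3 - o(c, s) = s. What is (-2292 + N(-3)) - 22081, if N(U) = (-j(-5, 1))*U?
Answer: -24349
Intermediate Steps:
o(c, s) = 3 - s
j(b, h) = 3 - b
N(U) = -8*U (N(U) = (-(3 - 1*(-5)))*U = (-(3 + 5))*U = (-1*8)*U = -8*U)
(-2292 + N(-3)) - 22081 = (-2292 - 8*(-3)) - 22081 = (-2292 + 24) - 22081 = -2268 - 22081 = -24349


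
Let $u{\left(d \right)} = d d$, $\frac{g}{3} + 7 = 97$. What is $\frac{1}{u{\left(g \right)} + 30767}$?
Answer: $\frac{1}{103667} \approx 9.6463 \cdot 10^{-6}$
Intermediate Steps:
$g = 270$ ($g = -21 + 3 \cdot 97 = -21 + 291 = 270$)
$u{\left(d \right)} = d^{2}$
$\frac{1}{u{\left(g \right)} + 30767} = \frac{1}{270^{2} + 30767} = \frac{1}{72900 + 30767} = \frac{1}{103667}$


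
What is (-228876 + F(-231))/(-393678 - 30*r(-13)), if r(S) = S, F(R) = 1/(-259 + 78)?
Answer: 41426557/71185128 ≈ 0.58195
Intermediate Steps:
F(R) = -1/181 (F(R) = 1/(-181) = -1/181)
(-228876 + F(-231))/(-393678 - 30*r(-13)) = (-228876 - 1/181)/(-393678 - 30*(-13)) = -41426557/(181*(-393678 + 390)) = -41426557/181/(-393288) = -41426557/181*(-1/393288) = 41426557/71185128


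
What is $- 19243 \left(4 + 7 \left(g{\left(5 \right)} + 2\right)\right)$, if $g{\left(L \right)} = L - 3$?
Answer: $-615776$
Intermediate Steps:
$g{\left(L \right)} = -3 + L$ ($g{\left(L \right)} = L - 3 = -3 + L$)
$- 19243 \left(4 + 7 \left(g{\left(5 \right)} + 2\right)\right) = - 19243 \left(4 + 7 \left(\left(-3 + 5\right) + 2\right)\right) = - 19243 \left(4 + 7 \left(2 + 2\right)\right) = - 19243 \left(4 + 7 \cdot 4\right) = - 19243 \left(4 + 28\right) = \left(-19243\right) 32 = -615776$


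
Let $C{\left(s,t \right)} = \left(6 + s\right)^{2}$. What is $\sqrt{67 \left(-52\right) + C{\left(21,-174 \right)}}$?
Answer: $i \sqrt{2755} \approx 52.488 i$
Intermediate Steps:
$\sqrt{67 \left(-52\right) + C{\left(21,-174 \right)}} = \sqrt{67 \left(-52\right) + \left(6 + 21\right)^{2}} = \sqrt{-3484 + 27^{2}} = \sqrt{-3484 + 729} = \sqrt{-2755} = i \sqrt{2755}$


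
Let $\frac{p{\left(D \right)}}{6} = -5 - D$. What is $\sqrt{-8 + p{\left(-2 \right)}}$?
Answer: $i \sqrt{26} \approx 5.099 i$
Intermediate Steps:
$p{\left(D \right)} = -30 - 6 D$ ($p{\left(D \right)} = 6 \left(-5 - D\right) = -30 - 6 D$)
$\sqrt{-8 + p{\left(-2 \right)}} = \sqrt{-8 - 18} = \sqrt{-26} = i \sqrt{26}$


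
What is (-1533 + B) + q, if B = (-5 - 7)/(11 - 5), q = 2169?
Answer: 634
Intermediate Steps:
B = -2 (B = -12/6 = (⅙)*(-12) = -2)
(-1533 + B) + q = (-1533 - 2) + 2169 = -1535 + 2169 = 634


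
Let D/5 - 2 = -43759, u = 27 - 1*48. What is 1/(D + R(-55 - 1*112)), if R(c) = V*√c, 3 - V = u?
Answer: -218785/47866972417 - 24*I*√167/47866972417 ≈ -4.5707e-6 - 6.4794e-9*I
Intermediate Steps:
u = -21 (u = 27 - 48 = -21)
V = 24 (V = 3 - 1*(-21) = 3 + 21 = 24)
D = -218785 (D = 10 + 5*(-43759) = 10 - 218795 = -218785)
R(c) = 24*√c
1/(D + R(-55 - 1*112)) = 1/(-218785 + 24*√(-55 - 1*112)) = 1/(-218785 + 24*√(-55 - 112)) = 1/(-218785 + 24*√(-167)) = 1/(-218785 + 24*(I*√167)) = 1/(-218785 + 24*I*√167)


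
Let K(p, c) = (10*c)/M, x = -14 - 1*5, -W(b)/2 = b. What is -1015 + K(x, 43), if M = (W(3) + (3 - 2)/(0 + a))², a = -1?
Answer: -49305/49 ≈ -1006.2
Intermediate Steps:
W(b) = -2*b
M = 49 (M = (-2*3 + (3 - 2)/(0 - 1))² = (-6 + 1/(-1))² = (-6 + 1*(-1))² = (-6 - 1)² = (-7)² = 49)
x = -19 (x = -14 - 5 = -19)
K(p, c) = 10*c/49 (K(p, c) = (10*c)/49 = (10*c)*(1/49) = 10*c/49)
-1015 + K(x, 43) = -1015 + (10/49)*43 = -1015 + 430/49 = -49305/49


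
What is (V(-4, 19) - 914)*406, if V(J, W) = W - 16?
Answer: -369866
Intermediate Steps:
V(J, W) = -16 + W
(V(-4, 19) - 914)*406 = ((-16 + 19) - 914)*406 = (3 - 914)*406 = -911*406 = -369866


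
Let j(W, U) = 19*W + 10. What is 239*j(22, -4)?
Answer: 102292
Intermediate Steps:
j(W, U) = 10 + 19*W
239*j(22, -4) = 239*(10 + 19*22) = 239*(10 + 418) = 239*428 = 102292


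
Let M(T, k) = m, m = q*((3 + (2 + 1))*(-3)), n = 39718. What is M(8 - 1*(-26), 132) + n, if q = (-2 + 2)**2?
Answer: 39718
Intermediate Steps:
q = 0 (q = 0**2 = 0)
m = 0 (m = 0*((3 + (2 + 1))*(-3)) = 0*((3 + 3)*(-3)) = 0*(6*(-3)) = 0*(-18) = 0)
M(T, k) = 0
M(8 - 1*(-26), 132) + n = 0 + 39718 = 39718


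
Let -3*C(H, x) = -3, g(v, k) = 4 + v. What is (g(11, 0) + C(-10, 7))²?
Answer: 256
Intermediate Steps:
C(H, x) = 1 (C(H, x) = -⅓*(-3) = 1)
(g(11, 0) + C(-10, 7))² = ((4 + 11) + 1)² = (15 + 1)² = 16² = 256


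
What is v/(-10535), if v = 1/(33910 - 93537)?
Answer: 1/628170445 ≈ 1.5919e-9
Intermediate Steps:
v = -1/59627 (v = 1/(-59627) = -1/59627 ≈ -1.6771e-5)
v/(-10535) = -1/59627/(-10535) = -1/59627*(-1/10535) = 1/628170445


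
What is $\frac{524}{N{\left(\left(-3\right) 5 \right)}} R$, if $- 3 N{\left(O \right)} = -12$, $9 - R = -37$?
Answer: $6026$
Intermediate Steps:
$R = 46$ ($R = 9 - -37 = 9 + 37 = 46$)
$N{\left(O \right)} = 4$ ($N{\left(O \right)} = \left(- \frac{1}{3}\right) \left(-12\right) = 4$)
$\frac{524}{N{\left(\left(-3\right) 5 \right)}} R = \frac{524}{4} \cdot 46 = 524 \cdot \frac{1}{4} \cdot 46 = 131 \cdot 46 = 6026$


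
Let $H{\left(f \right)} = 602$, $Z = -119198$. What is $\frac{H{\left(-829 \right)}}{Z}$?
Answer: $- \frac{301}{59599} \approx -0.0050504$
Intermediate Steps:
$\frac{H{\left(-829 \right)}}{Z} = \frac{602}{-119198} = 602 \left(- \frac{1}{119198}\right) = - \frac{301}{59599}$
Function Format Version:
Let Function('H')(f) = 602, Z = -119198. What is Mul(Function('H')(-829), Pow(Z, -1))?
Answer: Rational(-301, 59599) ≈ -0.0050504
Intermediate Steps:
Mul(Function('H')(-829), Pow(Z, -1)) = Mul(602, Pow(-119198, -1)) = Mul(602, Rational(-1, 119198)) = Rational(-301, 59599)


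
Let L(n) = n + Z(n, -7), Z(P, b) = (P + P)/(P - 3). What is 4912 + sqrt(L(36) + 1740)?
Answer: 4912 + 2*sqrt(53790)/11 ≈ 4954.2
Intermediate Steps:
Z(P, b) = 2*P/(-3 + P) (Z(P, b) = (2*P)/(-3 + P) = 2*P/(-3 + P))
L(n) = n + 2*n/(-3 + n)
4912 + sqrt(L(36) + 1740) = 4912 + sqrt(36*(-1 + 36)/(-3 + 36) + 1740) = 4912 + sqrt(36*35/33 + 1740) = 4912 + sqrt(36*(1/33)*35 + 1740) = 4912 + sqrt(420/11 + 1740) = 4912 + sqrt(19560/11) = 4912 + 2*sqrt(53790)/11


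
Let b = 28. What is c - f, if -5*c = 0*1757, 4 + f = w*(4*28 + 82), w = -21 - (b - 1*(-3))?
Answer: 10092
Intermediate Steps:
w = -52 (w = -21 - (28 - 1*(-3)) = -21 - (28 + 3) = -21 - 1*31 = -21 - 31 = -52)
f = -10092 (f = -4 - 52*(4*28 + 82) = -4 - 52*(112 + 82) = -4 - 52*194 = -4 - 10088 = -10092)
c = 0 (c = -0*1757 = -⅕*0 = 0)
c - f = 0 - 1*(-10092) = 0 + 10092 = 10092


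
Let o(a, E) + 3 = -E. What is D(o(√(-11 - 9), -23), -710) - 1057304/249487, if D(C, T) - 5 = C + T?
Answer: -171955899/249487 ≈ -689.24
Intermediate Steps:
o(a, E) = -3 - E
D(C, T) = 5 + C + T (D(C, T) = 5 + (C + T) = 5 + C + T)
D(o(√(-11 - 9), -23), -710) - 1057304/249487 = (5 + (-3 - 1*(-23)) - 710) - 1057304/249487 = (5 + (-3 + 23) - 710) - 1057304*1/249487 = (5 + 20 - 710) - 1057304/249487 = -685 - 1057304/249487 = -171955899/249487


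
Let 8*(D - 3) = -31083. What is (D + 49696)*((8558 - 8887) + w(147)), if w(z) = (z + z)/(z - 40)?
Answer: -12794462681/856 ≈ -1.4947e+7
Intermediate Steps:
D = -31059/8 (D = 3 + (1/8)*(-31083) = 3 - 31083/8 = -31059/8 ≈ -3882.4)
w(z) = 2*z/(-40 + z) (w(z) = (2*z)/(-40 + z) = 2*z/(-40 + z))
(D + 49696)*((8558 - 8887) + w(147)) = (-31059/8 + 49696)*((8558 - 8887) + 2*147/(-40 + 147)) = 366509*(-329 + 2*147/107)/8 = 366509*(-329 + 2*147*(1/107))/8 = 366509*(-329 + 294/107)/8 = (366509/8)*(-34909/107) = -12794462681/856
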